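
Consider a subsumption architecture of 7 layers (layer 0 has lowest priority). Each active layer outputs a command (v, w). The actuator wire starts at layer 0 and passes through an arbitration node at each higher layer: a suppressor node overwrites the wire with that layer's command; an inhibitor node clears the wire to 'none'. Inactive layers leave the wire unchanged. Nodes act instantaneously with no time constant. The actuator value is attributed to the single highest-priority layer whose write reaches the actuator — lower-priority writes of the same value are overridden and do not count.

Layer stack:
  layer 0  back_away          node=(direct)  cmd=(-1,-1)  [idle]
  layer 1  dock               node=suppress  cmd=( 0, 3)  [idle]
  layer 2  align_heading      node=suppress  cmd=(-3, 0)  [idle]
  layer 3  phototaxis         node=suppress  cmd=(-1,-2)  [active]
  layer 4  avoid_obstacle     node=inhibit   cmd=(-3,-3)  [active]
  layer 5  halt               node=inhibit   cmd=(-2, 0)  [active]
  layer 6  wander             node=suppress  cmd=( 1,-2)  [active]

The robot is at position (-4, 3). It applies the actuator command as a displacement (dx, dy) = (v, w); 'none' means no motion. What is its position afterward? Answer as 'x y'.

[0] back_away off; wire := none
[1] dock off; pass none
[2] align_heading off; pass none
[3] phototaxis on (suppress); wire := (-1, -2)
[4] avoid_obstacle on (inhibit); wire := none
[5] halt on (inhibit); wire := none
[6] wander on (suppress); wire := (1, -2)
output (1, -2)
position: (-4, 3) + (1, -2) = (-3, 1)

-3 1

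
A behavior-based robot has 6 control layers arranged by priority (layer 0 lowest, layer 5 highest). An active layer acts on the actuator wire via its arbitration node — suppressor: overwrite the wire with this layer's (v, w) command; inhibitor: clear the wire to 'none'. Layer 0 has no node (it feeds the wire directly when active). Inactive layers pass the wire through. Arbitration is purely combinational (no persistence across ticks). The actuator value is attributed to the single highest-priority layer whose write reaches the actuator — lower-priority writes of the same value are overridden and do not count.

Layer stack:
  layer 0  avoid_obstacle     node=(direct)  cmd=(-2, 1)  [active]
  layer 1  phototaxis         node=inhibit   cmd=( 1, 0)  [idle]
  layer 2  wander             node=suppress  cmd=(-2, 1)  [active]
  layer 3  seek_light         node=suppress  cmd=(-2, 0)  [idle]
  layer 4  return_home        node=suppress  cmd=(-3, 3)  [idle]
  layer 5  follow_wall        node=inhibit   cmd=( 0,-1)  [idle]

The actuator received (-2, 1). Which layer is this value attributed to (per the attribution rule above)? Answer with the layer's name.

[0] avoid_obstacle on; wire := (-2, 1)
[1] phototaxis off; pass (-2, 1)
[2] wander on (suppress); wire := (-2, 1)
[3] seek_light off; pass (-2, 1)
[4] return_home off; pass (-2, 1)
[5] follow_wall off; pass (-2, 1)
output (-2, 1)
last writer: layer 2 = wander

wander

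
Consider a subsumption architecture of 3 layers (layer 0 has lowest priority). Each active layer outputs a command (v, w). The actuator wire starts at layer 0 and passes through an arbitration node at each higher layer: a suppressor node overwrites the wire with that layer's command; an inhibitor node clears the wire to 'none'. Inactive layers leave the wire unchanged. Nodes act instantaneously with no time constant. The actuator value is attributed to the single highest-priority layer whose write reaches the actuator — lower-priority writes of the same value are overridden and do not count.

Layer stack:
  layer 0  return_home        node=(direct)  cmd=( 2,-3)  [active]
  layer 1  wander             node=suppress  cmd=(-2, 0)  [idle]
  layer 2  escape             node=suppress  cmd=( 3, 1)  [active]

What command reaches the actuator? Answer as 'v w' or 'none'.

3 1

[0] return_home on; wire := (2, -3)
[1] wander off; pass (2, -3)
[2] escape on (suppress); wire := (3, 1)
output (3, 1)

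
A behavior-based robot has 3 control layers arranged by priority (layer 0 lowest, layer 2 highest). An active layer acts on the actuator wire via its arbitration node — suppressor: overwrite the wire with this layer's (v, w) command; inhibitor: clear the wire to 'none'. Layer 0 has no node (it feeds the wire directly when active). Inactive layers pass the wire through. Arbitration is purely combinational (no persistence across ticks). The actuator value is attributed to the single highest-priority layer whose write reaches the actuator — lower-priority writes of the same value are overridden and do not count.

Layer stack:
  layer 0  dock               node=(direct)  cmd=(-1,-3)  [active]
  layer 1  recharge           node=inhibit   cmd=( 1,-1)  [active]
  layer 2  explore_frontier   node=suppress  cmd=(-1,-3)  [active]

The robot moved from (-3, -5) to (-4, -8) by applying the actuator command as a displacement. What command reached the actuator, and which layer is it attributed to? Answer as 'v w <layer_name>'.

displacement = (-4, -8) − (-3, -5) = (-1, -3)
L0 dock: active, feeds wire = (-1, -3)
L1 recharge: active, inhibitor → wire = none
L2 explore_frontier: active, suppressor → wire = (-1, -3)
actuator = (-1, -3) — from layer 2 (explore_frontier)

-1 -3 explore_frontier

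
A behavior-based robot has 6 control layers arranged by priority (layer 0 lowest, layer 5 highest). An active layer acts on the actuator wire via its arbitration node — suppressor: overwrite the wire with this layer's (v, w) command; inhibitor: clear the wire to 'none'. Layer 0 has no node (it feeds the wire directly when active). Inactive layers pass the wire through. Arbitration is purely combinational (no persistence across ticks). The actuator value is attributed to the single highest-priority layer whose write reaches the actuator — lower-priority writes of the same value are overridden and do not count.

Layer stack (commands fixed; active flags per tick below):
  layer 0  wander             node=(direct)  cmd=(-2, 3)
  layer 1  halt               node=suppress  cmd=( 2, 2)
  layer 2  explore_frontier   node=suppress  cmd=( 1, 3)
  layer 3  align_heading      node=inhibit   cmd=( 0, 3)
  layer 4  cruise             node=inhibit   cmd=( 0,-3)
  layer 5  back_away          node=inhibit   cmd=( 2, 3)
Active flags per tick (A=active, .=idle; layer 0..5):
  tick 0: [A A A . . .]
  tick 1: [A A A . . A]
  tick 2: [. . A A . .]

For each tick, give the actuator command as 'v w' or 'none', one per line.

1 3
none
none

tick 0:
  [0] wander on; wire := (-2, 3)
  [1] halt on (suppress); wire := (2, 2)
  [2] explore_frontier on (suppress); wire := (1, 3)
  [3] align_heading off; pass (1, 3)
  [4] cruise off; pass (1, 3)
  [5] back_away off; pass (1, 3)
  output (1, 3)
tick 1:
  [0] wander on; wire := (-2, 3)
  [1] halt on (suppress); wire := (2, 2)
  [2] explore_frontier on (suppress); wire := (1, 3)
  [3] align_heading off; pass (1, 3)
  [4] cruise off; pass (1, 3)
  [5] back_away on (inhibit); wire := none
  output none
tick 2:
  [0] wander off; wire := none
  [1] halt off; pass none
  [2] explore_frontier on (suppress); wire := (1, 3)
  [3] align_heading on (inhibit); wire := none
  [4] cruise off; pass none
  [5] back_away off; pass none
  output none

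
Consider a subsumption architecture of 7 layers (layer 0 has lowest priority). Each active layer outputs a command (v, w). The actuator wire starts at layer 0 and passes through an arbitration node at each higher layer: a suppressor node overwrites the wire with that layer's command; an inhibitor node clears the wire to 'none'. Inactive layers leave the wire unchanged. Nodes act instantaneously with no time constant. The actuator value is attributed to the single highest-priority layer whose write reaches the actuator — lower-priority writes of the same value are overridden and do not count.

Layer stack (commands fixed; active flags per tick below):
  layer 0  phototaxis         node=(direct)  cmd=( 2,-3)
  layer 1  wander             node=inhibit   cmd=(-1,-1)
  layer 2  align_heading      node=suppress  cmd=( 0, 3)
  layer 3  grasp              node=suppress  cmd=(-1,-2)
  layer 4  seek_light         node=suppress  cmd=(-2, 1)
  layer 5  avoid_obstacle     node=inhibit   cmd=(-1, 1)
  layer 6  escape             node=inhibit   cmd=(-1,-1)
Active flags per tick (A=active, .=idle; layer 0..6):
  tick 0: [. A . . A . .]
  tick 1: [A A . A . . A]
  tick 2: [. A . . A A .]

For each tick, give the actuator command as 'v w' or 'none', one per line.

tick 0:
  [0] phototaxis off; wire := none
  [1] wander on (inhibit); wire := none
  [2] align_heading off; pass none
  [3] grasp off; pass none
  [4] seek_light on (suppress); wire := (-2, 1)
  [5] avoid_obstacle off; pass (-2, 1)
  [6] escape off; pass (-2, 1)
  output (-2, 1)
tick 1:
  [0] phototaxis on; wire := (2, -3)
  [1] wander on (inhibit); wire := none
  [2] align_heading off; pass none
  [3] grasp on (suppress); wire := (-1, -2)
  [4] seek_light off; pass (-1, -2)
  [5] avoid_obstacle off; pass (-1, -2)
  [6] escape on (inhibit); wire := none
  output none
tick 2:
  [0] phototaxis off; wire := none
  [1] wander on (inhibit); wire := none
  [2] align_heading off; pass none
  [3] grasp off; pass none
  [4] seek_light on (suppress); wire := (-2, 1)
  [5] avoid_obstacle on (inhibit); wire := none
  [6] escape off; pass none
  output none

-2 1
none
none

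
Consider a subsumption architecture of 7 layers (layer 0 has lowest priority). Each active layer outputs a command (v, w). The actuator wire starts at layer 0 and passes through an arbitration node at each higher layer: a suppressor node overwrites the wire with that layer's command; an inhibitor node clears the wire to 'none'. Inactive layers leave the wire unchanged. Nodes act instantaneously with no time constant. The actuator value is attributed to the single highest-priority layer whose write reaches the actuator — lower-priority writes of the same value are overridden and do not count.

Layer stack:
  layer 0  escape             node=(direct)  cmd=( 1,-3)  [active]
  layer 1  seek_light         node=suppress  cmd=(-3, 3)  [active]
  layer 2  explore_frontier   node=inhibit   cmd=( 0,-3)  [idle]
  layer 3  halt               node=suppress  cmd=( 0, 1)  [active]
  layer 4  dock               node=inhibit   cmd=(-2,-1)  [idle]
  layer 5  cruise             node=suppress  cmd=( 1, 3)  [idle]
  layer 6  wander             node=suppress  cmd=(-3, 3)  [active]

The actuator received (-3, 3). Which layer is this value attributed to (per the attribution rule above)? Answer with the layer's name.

wander

[0] escape on; wire := (1, -3)
[1] seek_light on (suppress); wire := (-3, 3)
[2] explore_frontier off; pass (-3, 3)
[3] halt on (suppress); wire := (0, 1)
[4] dock off; pass (0, 1)
[5] cruise off; pass (0, 1)
[6] wander on (suppress); wire := (-3, 3)
output (-3, 3)
last writer: layer 6 = wander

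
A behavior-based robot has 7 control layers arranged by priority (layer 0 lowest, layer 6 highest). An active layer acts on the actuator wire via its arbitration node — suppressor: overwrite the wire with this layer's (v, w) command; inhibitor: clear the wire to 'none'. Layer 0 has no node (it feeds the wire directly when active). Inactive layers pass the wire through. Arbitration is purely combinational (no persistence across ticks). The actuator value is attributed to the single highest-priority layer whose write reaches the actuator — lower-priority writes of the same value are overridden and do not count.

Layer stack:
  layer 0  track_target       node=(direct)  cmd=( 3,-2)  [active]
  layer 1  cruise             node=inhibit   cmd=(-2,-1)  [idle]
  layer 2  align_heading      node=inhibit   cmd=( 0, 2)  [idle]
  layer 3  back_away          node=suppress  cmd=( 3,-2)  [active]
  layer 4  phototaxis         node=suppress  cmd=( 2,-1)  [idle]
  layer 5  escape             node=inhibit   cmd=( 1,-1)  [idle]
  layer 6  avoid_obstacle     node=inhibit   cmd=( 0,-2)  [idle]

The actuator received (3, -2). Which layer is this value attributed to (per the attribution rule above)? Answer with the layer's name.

back_away

L0 track_target: active, feeds wire = (3, -2)
L1 cruise: idle → wire stays (3, -2)
L2 align_heading: idle → wire stays (3, -2)
L3 back_away: active, suppressor → wire = (3, -2)
L4 phototaxis: idle → wire stays (3, -2)
L5 escape: idle → wire stays (3, -2)
L6 avoid_obstacle: idle → wire stays (3, -2)
actuator = (3, -2)
last writer: layer 3 = back_away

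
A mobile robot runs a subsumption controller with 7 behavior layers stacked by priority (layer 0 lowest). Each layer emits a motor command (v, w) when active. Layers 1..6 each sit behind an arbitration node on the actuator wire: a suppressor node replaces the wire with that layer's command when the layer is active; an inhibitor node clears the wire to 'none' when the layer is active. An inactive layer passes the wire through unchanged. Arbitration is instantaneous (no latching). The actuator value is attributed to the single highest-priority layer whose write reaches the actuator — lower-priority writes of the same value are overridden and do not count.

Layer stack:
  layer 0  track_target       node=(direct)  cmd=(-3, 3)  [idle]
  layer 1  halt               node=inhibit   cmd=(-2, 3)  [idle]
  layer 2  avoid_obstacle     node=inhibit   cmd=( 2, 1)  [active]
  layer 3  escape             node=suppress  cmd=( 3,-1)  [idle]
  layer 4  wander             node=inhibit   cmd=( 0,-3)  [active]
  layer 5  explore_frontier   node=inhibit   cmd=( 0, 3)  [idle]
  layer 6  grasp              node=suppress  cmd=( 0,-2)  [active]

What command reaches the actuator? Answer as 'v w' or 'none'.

0 -2

[0] track_target off; wire := none
[1] halt off; pass none
[2] avoid_obstacle on (inhibit); wire := none
[3] escape off; pass none
[4] wander on (inhibit); wire := none
[5] explore_frontier off; pass none
[6] grasp on (suppress); wire := (0, -2)
output (0, -2)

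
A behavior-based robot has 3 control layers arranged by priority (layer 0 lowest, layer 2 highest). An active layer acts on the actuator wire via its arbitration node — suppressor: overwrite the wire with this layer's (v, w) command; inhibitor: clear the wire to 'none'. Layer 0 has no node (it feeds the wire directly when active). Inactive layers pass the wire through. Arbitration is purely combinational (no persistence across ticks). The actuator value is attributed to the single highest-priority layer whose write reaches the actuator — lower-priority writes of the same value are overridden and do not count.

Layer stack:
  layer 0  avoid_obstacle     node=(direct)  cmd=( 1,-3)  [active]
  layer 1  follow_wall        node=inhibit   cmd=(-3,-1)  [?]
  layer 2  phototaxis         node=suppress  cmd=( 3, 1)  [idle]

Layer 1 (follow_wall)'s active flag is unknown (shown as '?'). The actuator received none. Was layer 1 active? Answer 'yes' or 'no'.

yes

If layer 1 is active=yes:
  actuator would be none
If layer 1 is active=no:
  actuator would be (1, -3)
Observed none, so layer 1 was active.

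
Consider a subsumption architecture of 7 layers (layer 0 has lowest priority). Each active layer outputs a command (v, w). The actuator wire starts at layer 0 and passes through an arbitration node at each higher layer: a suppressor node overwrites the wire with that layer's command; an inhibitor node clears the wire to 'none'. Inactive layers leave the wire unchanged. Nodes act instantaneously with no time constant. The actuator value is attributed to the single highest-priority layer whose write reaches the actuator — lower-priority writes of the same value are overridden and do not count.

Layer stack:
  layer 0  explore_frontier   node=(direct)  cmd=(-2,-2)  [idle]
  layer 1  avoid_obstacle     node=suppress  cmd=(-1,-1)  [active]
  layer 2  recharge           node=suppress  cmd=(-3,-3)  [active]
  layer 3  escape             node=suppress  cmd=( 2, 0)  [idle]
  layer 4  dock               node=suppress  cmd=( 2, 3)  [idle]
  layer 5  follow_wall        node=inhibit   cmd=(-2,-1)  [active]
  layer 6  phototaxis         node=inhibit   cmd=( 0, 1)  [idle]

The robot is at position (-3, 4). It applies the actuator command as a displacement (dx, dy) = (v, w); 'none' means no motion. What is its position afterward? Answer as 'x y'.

layer 0 (explore_frontier) idle — none
layer 1 (avoid_obstacle) active — suppresses: (-1, -1)
layer 2 (recharge) active — suppresses: (-3, -3)
layer 3 (escape) idle — unchanged: (-3, -3)
layer 4 (dock) idle — unchanged: (-3, -3)
layer 5 (follow_wall) active — inhibits: none
layer 6 (phototaxis) idle — unchanged: none
→ actuator none
position: (-3, 4) + none = (-3, 4)

-3 4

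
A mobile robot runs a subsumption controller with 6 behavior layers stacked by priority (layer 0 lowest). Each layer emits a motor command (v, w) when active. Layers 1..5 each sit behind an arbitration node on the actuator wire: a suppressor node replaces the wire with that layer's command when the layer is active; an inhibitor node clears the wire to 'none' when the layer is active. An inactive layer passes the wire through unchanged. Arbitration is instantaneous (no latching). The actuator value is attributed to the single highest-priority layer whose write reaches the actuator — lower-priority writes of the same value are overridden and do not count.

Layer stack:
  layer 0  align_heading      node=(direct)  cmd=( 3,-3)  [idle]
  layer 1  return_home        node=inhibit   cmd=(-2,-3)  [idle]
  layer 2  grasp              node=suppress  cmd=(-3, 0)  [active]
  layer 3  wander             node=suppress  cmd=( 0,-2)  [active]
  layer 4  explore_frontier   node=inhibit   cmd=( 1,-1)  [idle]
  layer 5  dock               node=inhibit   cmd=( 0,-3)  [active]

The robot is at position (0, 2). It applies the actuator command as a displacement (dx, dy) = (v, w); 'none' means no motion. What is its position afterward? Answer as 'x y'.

0 2

[0] align_heading off; wire := none
[1] return_home off; pass none
[2] grasp on (suppress); wire := (-3, 0)
[3] wander on (suppress); wire := (0, -2)
[4] explore_frontier off; pass (0, -2)
[5] dock on (inhibit); wire := none
output none
position: (0, 2) + none = (0, 2)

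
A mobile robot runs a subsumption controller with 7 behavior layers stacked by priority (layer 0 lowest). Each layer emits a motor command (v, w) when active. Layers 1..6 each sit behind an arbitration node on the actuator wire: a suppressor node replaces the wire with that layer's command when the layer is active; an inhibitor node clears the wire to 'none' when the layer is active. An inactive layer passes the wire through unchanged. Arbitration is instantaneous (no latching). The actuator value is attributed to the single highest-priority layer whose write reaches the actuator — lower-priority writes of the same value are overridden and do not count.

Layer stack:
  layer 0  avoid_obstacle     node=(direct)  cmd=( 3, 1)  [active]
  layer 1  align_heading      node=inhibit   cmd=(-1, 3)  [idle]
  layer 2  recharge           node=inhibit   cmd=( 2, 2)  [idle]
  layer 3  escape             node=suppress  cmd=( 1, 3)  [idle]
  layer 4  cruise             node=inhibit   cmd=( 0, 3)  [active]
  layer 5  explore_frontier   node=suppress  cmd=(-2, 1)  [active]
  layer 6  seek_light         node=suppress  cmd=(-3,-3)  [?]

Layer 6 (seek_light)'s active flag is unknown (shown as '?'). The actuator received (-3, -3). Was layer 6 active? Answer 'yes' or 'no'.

yes

If layer 6 is active=yes:
  actuator would be (-3, -3)
If layer 6 is active=no:
  actuator would be (-2, 1)
Observed (-3, -3), so layer 6 was active.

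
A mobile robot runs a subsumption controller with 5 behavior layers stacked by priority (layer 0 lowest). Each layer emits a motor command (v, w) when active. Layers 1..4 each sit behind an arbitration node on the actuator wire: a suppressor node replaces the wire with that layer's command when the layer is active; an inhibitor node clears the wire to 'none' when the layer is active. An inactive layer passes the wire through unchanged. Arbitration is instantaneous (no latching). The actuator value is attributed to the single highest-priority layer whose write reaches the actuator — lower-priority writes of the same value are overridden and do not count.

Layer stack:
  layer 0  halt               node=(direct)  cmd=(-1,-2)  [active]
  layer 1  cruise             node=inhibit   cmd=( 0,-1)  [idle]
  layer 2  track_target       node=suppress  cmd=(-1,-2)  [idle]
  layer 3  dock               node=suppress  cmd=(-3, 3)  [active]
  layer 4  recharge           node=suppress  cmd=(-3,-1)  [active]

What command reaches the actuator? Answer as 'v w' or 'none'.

layer 0 (halt) active — direct: (-1, -2)
layer 1 (cruise) idle — unchanged: (-1, -2)
layer 2 (track_target) idle — unchanged: (-1, -2)
layer 3 (dock) active — suppresses: (-3, 3)
layer 4 (recharge) active — suppresses: (-3, -1)
→ actuator (-3, -1)

-3 -1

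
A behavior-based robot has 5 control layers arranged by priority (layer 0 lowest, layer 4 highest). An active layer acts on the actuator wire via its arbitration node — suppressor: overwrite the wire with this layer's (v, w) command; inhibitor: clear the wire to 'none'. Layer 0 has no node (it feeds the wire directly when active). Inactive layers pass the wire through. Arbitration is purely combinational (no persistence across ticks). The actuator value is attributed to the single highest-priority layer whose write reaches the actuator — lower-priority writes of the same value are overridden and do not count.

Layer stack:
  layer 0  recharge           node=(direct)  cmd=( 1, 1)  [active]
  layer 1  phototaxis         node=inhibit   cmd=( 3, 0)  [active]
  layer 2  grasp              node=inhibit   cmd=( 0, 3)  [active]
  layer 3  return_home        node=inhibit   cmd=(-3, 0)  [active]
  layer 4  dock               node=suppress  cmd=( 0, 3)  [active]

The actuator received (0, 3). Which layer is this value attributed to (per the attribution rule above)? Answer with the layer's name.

dock

[0] recharge on; wire := (1, 1)
[1] phototaxis on (inhibit); wire := none
[2] grasp on (inhibit); wire := none
[3] return_home on (inhibit); wire := none
[4] dock on (suppress); wire := (0, 3)
output (0, 3)
last writer: layer 4 = dock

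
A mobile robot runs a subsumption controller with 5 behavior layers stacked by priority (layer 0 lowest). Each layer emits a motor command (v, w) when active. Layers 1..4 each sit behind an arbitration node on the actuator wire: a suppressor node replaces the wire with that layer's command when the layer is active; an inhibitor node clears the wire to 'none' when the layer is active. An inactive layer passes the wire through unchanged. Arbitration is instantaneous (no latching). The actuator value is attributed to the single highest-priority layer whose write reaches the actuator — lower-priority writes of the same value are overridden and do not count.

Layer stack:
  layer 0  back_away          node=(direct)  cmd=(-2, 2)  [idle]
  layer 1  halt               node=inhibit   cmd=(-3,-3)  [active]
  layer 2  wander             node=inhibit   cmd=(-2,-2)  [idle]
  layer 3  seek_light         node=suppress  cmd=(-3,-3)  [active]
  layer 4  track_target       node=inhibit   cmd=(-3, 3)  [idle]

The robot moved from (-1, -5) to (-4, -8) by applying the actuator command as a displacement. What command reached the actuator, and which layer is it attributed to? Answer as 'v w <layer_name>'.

-3 -3 seek_light

displacement = (-4, -8) − (-1, -5) = (-3, -3)
L0 back_away: idle → wire = none
L1 halt: active, inhibitor → wire = none
L2 wander: idle → wire stays none
L3 seek_light: active, suppressor → wire = (-3, -3)
L4 track_target: idle → wire stays (-3, -3)
actuator = (-3, -3) — from layer 3 (seek_light)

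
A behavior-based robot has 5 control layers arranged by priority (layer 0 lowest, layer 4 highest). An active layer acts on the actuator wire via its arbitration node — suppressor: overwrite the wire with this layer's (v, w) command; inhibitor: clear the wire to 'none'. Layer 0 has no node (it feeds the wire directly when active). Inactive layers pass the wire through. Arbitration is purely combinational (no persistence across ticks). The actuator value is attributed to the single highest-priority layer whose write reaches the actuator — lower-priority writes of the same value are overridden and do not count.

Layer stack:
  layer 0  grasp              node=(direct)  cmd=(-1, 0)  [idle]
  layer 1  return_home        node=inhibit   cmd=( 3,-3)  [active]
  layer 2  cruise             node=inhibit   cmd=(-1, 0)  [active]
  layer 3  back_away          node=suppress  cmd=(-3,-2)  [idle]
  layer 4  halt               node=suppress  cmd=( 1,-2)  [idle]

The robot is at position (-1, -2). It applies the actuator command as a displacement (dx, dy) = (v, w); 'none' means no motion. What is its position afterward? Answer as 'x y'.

-1 -2

[0] grasp off; wire := none
[1] return_home on (inhibit); wire := none
[2] cruise on (inhibit); wire := none
[3] back_away off; pass none
[4] halt off; pass none
output none
position: (-1, -2) + none = (-1, -2)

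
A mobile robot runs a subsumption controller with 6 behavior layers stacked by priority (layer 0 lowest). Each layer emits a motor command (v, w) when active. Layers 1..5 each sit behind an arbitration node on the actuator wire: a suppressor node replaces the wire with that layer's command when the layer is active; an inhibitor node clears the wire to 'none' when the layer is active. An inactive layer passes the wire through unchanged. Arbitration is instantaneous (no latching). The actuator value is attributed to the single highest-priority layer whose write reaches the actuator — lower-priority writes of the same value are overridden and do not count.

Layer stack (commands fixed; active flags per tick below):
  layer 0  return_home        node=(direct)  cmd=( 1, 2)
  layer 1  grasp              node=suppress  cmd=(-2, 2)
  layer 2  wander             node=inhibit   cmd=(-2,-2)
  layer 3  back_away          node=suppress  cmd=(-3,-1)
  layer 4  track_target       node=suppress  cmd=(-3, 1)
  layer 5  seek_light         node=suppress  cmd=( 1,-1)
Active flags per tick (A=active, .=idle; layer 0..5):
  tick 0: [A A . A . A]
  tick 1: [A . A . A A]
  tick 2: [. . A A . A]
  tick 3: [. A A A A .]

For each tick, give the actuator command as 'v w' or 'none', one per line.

tick 0:
  [0] return_home on; wire := (1, 2)
  [1] grasp on (suppress); wire := (-2, 2)
  [2] wander off; pass (-2, 2)
  [3] back_away on (suppress); wire := (-3, -1)
  [4] track_target off; pass (-3, -1)
  [5] seek_light on (suppress); wire := (1, -1)
  output (1, -1)
tick 1:
  [0] return_home on; wire := (1, 2)
  [1] grasp off; pass (1, 2)
  [2] wander on (inhibit); wire := none
  [3] back_away off; pass none
  [4] track_target on (suppress); wire := (-3, 1)
  [5] seek_light on (suppress); wire := (1, -1)
  output (1, -1)
tick 2:
  [0] return_home off; wire := none
  [1] grasp off; pass none
  [2] wander on (inhibit); wire := none
  [3] back_away on (suppress); wire := (-3, -1)
  [4] track_target off; pass (-3, -1)
  [5] seek_light on (suppress); wire := (1, -1)
  output (1, -1)
tick 3:
  [0] return_home off; wire := none
  [1] grasp on (suppress); wire := (-2, 2)
  [2] wander on (inhibit); wire := none
  [3] back_away on (suppress); wire := (-3, -1)
  [4] track_target on (suppress); wire := (-3, 1)
  [5] seek_light off; pass (-3, 1)
  output (-3, 1)

1 -1
1 -1
1 -1
-3 1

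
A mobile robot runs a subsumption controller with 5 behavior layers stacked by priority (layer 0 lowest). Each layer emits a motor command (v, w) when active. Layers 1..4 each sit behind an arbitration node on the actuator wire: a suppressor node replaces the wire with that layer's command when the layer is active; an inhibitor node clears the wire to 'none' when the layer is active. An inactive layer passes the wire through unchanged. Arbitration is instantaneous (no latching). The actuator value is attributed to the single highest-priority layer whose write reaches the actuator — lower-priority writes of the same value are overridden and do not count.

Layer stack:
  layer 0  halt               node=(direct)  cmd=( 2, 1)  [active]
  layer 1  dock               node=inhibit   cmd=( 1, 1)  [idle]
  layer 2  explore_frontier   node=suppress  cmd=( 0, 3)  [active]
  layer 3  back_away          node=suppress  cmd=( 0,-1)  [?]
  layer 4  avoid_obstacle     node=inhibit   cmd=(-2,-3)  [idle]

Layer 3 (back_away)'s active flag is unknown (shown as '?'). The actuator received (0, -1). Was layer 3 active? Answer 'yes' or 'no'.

If layer 3 is active=yes:
  actuator would be (0, -1)
If layer 3 is active=no:
  actuator would be (0, 3)
Observed (0, -1), so layer 3 was active.

yes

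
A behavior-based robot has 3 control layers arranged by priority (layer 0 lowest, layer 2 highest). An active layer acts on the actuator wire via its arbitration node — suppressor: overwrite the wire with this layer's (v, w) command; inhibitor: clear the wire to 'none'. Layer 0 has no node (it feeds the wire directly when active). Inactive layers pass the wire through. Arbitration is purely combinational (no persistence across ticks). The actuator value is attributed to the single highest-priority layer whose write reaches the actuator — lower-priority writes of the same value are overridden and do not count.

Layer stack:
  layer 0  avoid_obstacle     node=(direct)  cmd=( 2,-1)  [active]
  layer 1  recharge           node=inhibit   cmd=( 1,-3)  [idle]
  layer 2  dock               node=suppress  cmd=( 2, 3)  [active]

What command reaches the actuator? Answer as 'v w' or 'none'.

layer 0 (avoid_obstacle) active — direct: (2, -1)
layer 1 (recharge) idle — unchanged: (2, -1)
layer 2 (dock) active — suppresses: (2, 3)
→ actuator (2, 3)

2 3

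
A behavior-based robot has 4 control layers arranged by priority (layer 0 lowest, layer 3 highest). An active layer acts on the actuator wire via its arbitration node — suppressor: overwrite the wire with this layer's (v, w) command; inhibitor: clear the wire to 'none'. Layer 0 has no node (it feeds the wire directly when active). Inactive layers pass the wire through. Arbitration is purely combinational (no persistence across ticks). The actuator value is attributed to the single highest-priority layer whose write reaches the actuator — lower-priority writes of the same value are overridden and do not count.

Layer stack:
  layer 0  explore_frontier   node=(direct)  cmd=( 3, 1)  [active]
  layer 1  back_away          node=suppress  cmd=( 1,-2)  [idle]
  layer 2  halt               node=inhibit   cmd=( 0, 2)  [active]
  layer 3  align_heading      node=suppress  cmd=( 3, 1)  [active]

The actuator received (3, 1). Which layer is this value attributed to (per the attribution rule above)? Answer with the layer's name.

[0] explore_frontier on; wire := (3, 1)
[1] back_away off; pass (3, 1)
[2] halt on (inhibit); wire := none
[3] align_heading on (suppress); wire := (3, 1)
output (3, 1)
last writer: layer 3 = align_heading

align_heading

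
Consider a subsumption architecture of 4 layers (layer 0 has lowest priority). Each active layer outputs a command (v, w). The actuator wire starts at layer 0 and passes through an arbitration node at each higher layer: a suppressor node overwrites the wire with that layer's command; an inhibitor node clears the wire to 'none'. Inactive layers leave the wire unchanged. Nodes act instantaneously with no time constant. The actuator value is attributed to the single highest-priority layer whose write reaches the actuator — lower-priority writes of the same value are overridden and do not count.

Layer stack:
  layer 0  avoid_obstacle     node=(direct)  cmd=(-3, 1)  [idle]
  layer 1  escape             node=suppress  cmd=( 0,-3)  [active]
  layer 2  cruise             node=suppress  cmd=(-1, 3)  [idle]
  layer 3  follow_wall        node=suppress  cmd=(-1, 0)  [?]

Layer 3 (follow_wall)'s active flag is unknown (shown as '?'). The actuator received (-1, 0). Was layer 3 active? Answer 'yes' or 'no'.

If layer 3 is active=yes:
  actuator would be (-1, 0)
If layer 3 is active=no:
  actuator would be (0, -3)
Observed (-1, 0), so layer 3 was active.

yes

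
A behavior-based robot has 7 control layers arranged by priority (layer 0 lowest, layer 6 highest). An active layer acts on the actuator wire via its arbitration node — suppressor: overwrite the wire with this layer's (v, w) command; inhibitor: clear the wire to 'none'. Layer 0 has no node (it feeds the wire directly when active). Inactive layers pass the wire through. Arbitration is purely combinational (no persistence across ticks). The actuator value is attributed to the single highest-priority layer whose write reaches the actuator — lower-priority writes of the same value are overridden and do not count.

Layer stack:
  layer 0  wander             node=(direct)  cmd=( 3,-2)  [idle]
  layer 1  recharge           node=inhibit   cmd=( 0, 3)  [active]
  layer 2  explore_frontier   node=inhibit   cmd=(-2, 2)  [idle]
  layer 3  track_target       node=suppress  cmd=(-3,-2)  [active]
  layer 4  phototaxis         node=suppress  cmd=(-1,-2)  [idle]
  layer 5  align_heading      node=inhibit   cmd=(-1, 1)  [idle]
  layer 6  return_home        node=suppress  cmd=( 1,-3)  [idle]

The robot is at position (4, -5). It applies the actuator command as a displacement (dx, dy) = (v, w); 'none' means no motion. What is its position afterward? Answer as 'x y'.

1 -7

L0 wander: idle → wire = none
L1 recharge: active, inhibitor → wire = none
L2 explore_frontier: idle → wire stays none
L3 track_target: active, suppressor → wire = (-3, -2)
L4 phototaxis: idle → wire stays (-3, -2)
L5 align_heading: idle → wire stays (-3, -2)
L6 return_home: idle → wire stays (-3, -2)
actuator = (-3, -2)
position: (4, -5) + (-3, -2) = (1, -7)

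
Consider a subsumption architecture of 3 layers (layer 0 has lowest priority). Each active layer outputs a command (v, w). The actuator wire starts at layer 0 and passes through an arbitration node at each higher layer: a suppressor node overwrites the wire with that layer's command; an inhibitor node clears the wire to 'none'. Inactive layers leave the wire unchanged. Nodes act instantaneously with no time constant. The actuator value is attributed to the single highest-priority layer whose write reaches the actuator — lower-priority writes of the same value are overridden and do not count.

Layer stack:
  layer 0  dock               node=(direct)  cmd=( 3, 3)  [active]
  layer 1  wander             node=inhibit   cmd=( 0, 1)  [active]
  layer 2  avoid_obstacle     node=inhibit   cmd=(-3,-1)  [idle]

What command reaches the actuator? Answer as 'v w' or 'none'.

[0] dock on; wire := (3, 3)
[1] wander on (inhibit); wire := none
[2] avoid_obstacle off; pass none
output none

none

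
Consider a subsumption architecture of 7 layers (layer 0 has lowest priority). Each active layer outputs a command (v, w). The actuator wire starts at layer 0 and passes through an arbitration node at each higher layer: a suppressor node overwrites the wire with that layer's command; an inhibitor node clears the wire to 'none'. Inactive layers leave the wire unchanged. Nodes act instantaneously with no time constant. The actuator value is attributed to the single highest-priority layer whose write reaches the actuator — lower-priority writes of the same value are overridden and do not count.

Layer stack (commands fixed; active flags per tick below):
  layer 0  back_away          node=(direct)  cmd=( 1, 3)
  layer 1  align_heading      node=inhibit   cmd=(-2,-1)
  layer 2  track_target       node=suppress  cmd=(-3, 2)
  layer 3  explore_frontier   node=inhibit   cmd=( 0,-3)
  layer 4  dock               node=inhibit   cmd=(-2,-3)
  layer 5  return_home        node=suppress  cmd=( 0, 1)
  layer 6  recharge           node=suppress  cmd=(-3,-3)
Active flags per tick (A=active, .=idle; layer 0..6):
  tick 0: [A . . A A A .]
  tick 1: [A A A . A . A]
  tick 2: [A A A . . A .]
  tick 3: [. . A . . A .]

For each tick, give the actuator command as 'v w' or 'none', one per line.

0 1
-3 -3
0 1
0 1

tick 0:
  L0 back_away: active, feeds wire = (1, 3)
  L1 align_heading: idle → wire stays (1, 3)
  L2 track_target: idle → wire stays (1, 3)
  L3 explore_frontier: active, inhibitor → wire = none
  L4 dock: active, inhibitor → wire = none
  L5 return_home: active, suppressor → wire = (0, 1)
  L6 recharge: idle → wire stays (0, 1)
  actuator = (0, 1)
tick 1:
  L0 back_away: active, feeds wire = (1, 3)
  L1 align_heading: active, inhibitor → wire = none
  L2 track_target: active, suppressor → wire = (-3, 2)
  L3 explore_frontier: idle → wire stays (-3, 2)
  L4 dock: active, inhibitor → wire = none
  L5 return_home: idle → wire stays none
  L6 recharge: active, suppressor → wire = (-3, -3)
  actuator = (-3, -3)
tick 2:
  L0 back_away: active, feeds wire = (1, 3)
  L1 align_heading: active, inhibitor → wire = none
  L2 track_target: active, suppressor → wire = (-3, 2)
  L3 explore_frontier: idle → wire stays (-3, 2)
  L4 dock: idle → wire stays (-3, 2)
  L5 return_home: active, suppressor → wire = (0, 1)
  L6 recharge: idle → wire stays (0, 1)
  actuator = (0, 1)
tick 3:
  L0 back_away: idle → wire = none
  L1 align_heading: idle → wire stays none
  L2 track_target: active, suppressor → wire = (-3, 2)
  L3 explore_frontier: idle → wire stays (-3, 2)
  L4 dock: idle → wire stays (-3, 2)
  L5 return_home: active, suppressor → wire = (0, 1)
  L6 recharge: idle → wire stays (0, 1)
  actuator = (0, 1)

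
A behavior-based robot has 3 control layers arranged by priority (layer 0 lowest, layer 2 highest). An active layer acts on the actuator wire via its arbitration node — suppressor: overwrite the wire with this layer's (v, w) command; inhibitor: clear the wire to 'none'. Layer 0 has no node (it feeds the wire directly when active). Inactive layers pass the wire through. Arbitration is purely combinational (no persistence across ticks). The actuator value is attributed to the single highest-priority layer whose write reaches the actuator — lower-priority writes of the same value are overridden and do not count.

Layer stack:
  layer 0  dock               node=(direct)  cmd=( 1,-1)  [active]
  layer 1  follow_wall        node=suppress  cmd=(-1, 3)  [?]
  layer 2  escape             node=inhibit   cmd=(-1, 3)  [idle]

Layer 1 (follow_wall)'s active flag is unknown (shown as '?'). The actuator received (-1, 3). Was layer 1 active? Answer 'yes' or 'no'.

If layer 1 is active=yes:
  actuator would be (-1, 3)
If layer 1 is active=no:
  actuator would be (1, -1)
Observed (-1, 3), so layer 1 was active.

yes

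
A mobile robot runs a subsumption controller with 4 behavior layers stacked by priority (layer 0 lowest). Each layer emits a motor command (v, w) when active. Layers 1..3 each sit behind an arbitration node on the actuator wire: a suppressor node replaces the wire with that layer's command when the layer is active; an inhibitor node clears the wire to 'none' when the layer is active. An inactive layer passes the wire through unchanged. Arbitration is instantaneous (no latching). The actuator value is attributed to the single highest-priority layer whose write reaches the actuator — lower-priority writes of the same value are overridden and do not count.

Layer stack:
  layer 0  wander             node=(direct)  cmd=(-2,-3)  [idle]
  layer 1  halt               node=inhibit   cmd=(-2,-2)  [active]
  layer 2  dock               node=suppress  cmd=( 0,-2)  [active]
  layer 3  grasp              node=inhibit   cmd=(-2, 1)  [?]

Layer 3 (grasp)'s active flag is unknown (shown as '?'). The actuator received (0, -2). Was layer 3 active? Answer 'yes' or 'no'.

If layer 3 is active=yes:
  actuator would be none
If layer 3 is active=no:
  actuator would be (0, -2)
Observed (0, -2), so layer 3 was idle.

no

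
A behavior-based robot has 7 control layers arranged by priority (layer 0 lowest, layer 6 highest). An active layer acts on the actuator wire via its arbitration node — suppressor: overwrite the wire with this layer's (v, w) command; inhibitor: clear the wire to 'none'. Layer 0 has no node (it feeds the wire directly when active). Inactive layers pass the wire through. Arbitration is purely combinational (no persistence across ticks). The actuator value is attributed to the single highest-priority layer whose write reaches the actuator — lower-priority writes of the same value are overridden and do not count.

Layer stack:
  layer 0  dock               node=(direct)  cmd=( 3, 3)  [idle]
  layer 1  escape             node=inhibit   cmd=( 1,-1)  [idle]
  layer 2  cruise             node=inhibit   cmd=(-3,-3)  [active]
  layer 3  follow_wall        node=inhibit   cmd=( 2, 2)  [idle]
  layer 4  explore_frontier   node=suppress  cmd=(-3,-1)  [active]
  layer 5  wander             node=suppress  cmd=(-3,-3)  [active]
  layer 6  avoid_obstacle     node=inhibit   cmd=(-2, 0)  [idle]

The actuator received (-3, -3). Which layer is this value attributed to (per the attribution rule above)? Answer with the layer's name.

layer 0 (dock) idle — none
layer 1 (escape) idle — unchanged: none
layer 2 (cruise) active — inhibits: none
layer 3 (follow_wall) idle — unchanged: none
layer 4 (explore_frontier) active — suppresses: (-3, -1)
layer 5 (wander) active — suppresses: (-3, -3)
layer 6 (avoid_obstacle) idle — unchanged: (-3, -3)
→ actuator (-3, -3)
last writer: layer 5 = wander

wander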